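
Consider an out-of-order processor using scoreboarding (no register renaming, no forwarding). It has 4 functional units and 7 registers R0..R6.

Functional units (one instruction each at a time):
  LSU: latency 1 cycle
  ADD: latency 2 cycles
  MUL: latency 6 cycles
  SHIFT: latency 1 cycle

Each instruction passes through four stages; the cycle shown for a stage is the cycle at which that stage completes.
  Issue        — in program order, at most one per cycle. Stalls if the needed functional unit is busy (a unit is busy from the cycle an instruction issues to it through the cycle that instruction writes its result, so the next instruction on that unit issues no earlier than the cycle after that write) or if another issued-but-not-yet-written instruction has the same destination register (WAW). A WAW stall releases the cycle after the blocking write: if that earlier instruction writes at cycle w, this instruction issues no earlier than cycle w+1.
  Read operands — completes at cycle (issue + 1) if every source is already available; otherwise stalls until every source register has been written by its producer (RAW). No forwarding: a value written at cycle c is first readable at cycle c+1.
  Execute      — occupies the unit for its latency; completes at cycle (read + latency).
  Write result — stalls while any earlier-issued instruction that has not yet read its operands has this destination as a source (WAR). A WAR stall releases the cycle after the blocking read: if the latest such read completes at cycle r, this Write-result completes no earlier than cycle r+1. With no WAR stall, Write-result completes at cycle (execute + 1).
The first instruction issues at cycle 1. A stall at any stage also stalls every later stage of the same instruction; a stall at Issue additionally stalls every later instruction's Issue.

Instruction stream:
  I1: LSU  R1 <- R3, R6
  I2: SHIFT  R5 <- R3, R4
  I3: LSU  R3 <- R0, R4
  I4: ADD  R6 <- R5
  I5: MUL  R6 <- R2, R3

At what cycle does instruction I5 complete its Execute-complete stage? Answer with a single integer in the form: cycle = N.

cycle = 18

t=1  I1→LSU
t=2  I1 RO, I2→SHIFT
t=3  I1 EX, I2 RO
t=4  I1 WR R1, I2 EX
t=5  I2 WR R5, I3→LSU
t=6  I3 RO, I4→ADD
t=7  I3 EX, I4 RO
t=8  I3 WR R3
t=9  I4 EX
t=10  I4 WR R6
t=11  I5→MUL
t=12  I5 RO
t=18  I5 EX
t=19  I5 WR R6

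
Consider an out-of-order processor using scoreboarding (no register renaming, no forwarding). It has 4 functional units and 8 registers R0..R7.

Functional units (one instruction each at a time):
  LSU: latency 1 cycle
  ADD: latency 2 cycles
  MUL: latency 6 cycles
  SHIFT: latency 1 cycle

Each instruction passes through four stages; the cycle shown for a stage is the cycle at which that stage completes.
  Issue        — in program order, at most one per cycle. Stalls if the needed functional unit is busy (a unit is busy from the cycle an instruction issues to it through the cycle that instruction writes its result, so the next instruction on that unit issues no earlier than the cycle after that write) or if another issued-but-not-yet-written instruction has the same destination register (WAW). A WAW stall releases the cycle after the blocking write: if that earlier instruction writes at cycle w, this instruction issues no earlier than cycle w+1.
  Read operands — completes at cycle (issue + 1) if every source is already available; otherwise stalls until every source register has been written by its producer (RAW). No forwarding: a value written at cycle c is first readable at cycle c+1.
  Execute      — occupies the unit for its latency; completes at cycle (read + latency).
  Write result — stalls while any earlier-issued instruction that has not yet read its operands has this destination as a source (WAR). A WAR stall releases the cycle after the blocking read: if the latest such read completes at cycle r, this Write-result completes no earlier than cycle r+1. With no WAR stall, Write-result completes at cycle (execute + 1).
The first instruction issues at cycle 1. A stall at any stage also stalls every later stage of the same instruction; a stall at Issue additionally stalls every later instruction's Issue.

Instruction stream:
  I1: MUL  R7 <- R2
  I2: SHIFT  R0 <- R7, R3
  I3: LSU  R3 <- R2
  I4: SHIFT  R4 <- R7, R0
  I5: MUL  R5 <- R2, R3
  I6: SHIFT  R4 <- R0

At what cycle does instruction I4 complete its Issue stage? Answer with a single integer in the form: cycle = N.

t=1  I1 dispatched to MUL
t=2  I1 operands ready · I2 dispatched to SHIFT
t=3  I3 dispatched to LSU
t=4  I3 operands ready
t=5  I3 complete
t=8  I1 complete
t=9  R7←I1
t=10  I2 operands ready
t=11  I2 complete · R3←I3
t=12  R0←I2
t=13  I4 dispatched to SHIFT
t=14  I4 operands ready · I5 dispatched to MUL
t=15  I4 complete · I5 operands ready
t=16  R4←I4
t=17  I6 dispatched to SHIFT
t=18  I6 operands ready
t=19  I6 complete
t=20  R4←I6
t=21  I5 complete
t=22  R5←I5

cycle = 13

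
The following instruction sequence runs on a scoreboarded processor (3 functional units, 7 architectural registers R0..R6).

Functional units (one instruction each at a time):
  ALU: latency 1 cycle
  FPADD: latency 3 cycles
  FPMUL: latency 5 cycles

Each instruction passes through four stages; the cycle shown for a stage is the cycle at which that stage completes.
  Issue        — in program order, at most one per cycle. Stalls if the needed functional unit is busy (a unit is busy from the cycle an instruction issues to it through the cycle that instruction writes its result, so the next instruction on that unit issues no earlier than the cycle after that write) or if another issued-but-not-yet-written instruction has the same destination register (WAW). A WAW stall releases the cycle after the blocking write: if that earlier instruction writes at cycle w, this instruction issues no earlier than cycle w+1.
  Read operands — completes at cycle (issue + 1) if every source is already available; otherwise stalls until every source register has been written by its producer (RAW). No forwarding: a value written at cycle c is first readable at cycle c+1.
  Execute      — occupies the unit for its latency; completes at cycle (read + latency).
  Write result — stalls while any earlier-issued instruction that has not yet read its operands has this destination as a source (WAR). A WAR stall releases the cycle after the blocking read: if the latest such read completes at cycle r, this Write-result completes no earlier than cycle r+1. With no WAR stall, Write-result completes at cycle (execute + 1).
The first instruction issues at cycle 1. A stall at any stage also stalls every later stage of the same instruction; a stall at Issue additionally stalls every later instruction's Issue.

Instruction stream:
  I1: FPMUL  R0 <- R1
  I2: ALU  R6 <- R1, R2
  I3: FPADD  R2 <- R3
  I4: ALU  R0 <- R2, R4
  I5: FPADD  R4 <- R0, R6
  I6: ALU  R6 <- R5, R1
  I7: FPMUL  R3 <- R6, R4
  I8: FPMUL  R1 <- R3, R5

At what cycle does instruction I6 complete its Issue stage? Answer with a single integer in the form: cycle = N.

t=1  I1 dispatched to FPMUL
t=2  I1 operands ready | I2 dispatched to ALU
t=3  I2 operands ready | I3 dispatched to FPADD
t=4  I2 complete | I3 operands ready
t=5  R6←I2
t=7  I1 complete | I3 complete
t=8  R0←I1 | R2←I3
t=9  I4 dispatched to ALU
t=10  I4 operands ready | I5 dispatched to FPADD
t=11  I4 complete
t=12  R0←I4
t=13  I5 operands ready | I6 dispatched to ALU
t=14  I6 operands ready | I7 dispatched to FPMUL
t=15  I6 complete
t=16  I5 complete | R6←I6
t=17  R4←I5
t=18  I7 operands ready
t=23  I7 complete
t=24  R3←I7
t=25  I8 dispatched to FPMUL
t=26  I8 operands ready
t=31  I8 complete
t=32  R1←I8

cycle = 13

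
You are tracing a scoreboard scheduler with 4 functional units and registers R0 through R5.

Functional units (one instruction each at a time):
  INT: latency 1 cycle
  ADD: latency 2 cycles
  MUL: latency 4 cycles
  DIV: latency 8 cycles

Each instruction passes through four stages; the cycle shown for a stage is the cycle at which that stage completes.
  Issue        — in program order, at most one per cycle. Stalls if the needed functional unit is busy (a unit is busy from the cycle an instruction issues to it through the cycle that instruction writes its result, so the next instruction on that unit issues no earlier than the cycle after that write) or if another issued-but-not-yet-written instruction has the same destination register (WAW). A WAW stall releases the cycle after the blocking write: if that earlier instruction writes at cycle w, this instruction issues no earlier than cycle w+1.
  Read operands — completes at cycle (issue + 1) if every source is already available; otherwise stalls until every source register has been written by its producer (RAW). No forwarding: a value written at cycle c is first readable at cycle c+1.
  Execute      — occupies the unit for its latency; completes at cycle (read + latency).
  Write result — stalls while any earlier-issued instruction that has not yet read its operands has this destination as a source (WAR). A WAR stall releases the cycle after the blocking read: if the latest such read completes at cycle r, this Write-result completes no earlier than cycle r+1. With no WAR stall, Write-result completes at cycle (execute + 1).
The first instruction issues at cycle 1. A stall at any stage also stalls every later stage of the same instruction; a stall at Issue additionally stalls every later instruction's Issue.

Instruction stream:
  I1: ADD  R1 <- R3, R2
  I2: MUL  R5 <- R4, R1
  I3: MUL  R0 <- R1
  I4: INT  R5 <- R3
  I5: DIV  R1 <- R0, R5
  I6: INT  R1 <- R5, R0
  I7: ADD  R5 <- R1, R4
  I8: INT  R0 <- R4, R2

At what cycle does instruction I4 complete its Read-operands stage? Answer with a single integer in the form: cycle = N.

cycle = 14

  I1 | 1 | 2 | 4 | 5
  I2 | 2 | 6 | 10 | 11   RAW R1: wait I1 write@5
  I3 | 12 | 13 | 17 | 18   struct: MUL busy until I2 writes@11
  I4 | 13 | 14 | 15 | 16
  I5 | 14 | 19 | 27 | 28   RAW R0: wait I3 write@18
  I6 | 29 | 30 | 31 | 32   WAW R1: wait I5 write@28
  I7 | 30 | 33 | 35 | 36   RAW R1: wait I6 write@32
  I8 | 33 | 34 | 35 | 36   struct: INT busy until I6 writes@32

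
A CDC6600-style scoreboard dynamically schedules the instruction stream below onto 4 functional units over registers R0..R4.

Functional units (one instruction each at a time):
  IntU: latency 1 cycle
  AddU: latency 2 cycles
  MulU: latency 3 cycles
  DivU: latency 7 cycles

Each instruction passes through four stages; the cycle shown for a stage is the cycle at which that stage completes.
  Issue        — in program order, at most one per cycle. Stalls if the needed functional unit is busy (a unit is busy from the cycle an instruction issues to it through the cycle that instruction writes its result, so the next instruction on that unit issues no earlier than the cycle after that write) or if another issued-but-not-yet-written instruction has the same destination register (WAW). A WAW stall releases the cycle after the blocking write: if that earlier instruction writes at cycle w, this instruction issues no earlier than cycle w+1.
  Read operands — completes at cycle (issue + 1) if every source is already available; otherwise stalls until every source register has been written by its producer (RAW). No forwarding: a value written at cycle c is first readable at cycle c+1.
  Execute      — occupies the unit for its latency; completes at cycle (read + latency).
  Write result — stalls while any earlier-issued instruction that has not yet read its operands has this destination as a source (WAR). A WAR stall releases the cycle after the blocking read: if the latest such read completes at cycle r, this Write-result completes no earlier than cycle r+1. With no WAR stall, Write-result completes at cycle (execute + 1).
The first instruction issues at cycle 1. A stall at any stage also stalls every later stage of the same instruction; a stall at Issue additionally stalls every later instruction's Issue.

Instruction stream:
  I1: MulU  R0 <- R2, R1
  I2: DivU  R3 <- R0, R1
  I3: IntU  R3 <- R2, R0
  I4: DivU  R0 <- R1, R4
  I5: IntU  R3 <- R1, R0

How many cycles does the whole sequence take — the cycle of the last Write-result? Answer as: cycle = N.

  I1 | 1 | 2 | 5 | 6
  I2 | 2 | 7 | 14 | 15   RAW R0: wait I1 write@6
  I3 | 16 | 17 | 18 | 19   WAW R3: wait I2 write@15
  I4 | 17 | 18 | 25 | 26
  I5 | 20 | 27 | 28 | 29   struct: IntU busy until I3 writes@19 · RAW R0: wait I4 write@26

cycle = 29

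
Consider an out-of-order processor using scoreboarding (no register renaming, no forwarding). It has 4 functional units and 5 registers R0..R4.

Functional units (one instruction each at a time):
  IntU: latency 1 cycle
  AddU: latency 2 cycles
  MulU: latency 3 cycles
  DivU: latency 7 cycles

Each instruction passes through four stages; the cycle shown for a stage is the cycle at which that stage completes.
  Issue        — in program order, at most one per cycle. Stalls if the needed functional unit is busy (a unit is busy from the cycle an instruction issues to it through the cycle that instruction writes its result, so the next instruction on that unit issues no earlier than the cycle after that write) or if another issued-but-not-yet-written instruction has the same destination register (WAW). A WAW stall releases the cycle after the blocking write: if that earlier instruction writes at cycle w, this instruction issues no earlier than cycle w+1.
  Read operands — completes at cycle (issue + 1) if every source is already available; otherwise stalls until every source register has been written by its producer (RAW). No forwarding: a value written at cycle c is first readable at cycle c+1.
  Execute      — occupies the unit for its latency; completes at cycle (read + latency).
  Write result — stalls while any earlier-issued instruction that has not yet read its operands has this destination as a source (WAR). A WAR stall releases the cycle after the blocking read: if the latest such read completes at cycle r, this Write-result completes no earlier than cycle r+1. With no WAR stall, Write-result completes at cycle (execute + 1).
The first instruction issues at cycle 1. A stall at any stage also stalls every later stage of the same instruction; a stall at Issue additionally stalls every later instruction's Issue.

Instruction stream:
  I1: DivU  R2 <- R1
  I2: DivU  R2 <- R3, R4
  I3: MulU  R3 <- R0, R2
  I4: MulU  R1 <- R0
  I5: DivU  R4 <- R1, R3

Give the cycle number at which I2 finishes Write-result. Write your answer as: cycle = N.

[1] I1 dispatched to DivU
[2] I1 operands ready
[9] I1 complete
[10] R2←I1
[11] I2 dispatched to DivU
[12] I2 operands ready | I3 dispatched to MulU
[19] I2 complete
[20] R2←I2
[21] I3 operands ready
[24] I3 complete
[25] R3←I3
[26] I4 dispatched to MulU
[27] I4 operands ready | I5 dispatched to DivU
[30] I4 complete
[31] R1←I4
[32] I5 operands ready
[39] I5 complete
[40] R4←I5

cycle = 20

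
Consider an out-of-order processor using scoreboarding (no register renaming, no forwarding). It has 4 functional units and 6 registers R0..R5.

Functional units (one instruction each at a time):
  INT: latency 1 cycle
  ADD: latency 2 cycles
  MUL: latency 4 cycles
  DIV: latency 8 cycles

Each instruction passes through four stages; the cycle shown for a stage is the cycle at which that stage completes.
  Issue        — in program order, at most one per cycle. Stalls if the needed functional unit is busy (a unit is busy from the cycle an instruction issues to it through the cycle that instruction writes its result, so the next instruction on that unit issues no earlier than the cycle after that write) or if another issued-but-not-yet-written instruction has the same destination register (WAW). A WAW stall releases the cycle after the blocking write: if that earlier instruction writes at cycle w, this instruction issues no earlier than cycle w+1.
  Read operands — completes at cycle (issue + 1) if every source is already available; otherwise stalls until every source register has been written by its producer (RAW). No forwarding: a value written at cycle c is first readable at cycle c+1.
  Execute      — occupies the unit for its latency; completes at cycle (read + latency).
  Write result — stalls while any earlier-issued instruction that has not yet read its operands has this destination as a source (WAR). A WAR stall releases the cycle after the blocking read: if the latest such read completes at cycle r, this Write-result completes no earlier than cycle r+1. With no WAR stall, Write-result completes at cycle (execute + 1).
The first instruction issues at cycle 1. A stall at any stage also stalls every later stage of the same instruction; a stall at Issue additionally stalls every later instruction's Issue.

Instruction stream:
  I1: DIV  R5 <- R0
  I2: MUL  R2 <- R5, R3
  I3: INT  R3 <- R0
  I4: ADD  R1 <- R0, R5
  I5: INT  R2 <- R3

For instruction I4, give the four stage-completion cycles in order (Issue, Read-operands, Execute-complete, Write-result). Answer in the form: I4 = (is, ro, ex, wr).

I1  is:1  ro:2  ex:10  wr:11
I2  is:2  ro:12  ex:16  wr:17  — RAW R5: wait I1 write@11
I3  is:3  ro:4  ex:5  wr:13  — WAR R3: wait I2 read@12
I4  is:4  ro:12  ex:14  wr:15  — RAW R5: wait I1 write@11
I5  is:18  ro:19  ex:20  wr:21  — WAW R2: wait I2 write@17

I4 = (4, 12, 14, 15)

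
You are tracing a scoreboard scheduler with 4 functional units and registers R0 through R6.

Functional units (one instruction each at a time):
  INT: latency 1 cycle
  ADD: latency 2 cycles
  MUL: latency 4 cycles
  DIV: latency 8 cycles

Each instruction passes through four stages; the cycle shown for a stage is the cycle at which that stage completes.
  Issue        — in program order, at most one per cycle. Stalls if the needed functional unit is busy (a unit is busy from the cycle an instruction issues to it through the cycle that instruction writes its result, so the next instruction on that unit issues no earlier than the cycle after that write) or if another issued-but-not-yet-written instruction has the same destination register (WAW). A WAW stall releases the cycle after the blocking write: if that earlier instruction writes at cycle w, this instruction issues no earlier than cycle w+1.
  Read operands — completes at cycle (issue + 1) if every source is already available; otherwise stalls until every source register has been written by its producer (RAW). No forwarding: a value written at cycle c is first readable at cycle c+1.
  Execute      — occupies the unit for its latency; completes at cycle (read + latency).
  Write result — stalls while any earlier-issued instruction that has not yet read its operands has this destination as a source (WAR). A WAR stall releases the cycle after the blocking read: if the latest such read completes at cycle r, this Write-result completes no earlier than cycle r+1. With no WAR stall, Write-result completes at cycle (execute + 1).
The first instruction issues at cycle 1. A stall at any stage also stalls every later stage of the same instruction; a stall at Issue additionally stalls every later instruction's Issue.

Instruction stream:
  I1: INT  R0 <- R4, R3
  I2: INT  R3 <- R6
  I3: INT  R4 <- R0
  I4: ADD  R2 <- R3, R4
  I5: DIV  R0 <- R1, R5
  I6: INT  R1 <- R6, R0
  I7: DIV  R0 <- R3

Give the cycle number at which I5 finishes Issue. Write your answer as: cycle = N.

t=1  I1→INT
t=2  I1 RO
t=3  I1 EX
t=4  I1 WR R0
t=5  I2→INT
t=6  I2 RO
t=7  I2 EX
t=8  I2 WR R3
t=9  I3→INT
t=10  I3 RO, I4→ADD
t=11  I3 EX, I5→DIV
t=12  I3 WR R4, I5 RO
t=13  I4 RO, I6→INT
t=15  I4 EX
t=16  I4 WR R2
t=20  I5 EX
t=21  I5 WR R0
t=22  I6 RO, I7→DIV
t=23  I6 EX, I7 RO
t=24  I6 WR R1
t=31  I7 EX
t=32  I7 WR R0

cycle = 11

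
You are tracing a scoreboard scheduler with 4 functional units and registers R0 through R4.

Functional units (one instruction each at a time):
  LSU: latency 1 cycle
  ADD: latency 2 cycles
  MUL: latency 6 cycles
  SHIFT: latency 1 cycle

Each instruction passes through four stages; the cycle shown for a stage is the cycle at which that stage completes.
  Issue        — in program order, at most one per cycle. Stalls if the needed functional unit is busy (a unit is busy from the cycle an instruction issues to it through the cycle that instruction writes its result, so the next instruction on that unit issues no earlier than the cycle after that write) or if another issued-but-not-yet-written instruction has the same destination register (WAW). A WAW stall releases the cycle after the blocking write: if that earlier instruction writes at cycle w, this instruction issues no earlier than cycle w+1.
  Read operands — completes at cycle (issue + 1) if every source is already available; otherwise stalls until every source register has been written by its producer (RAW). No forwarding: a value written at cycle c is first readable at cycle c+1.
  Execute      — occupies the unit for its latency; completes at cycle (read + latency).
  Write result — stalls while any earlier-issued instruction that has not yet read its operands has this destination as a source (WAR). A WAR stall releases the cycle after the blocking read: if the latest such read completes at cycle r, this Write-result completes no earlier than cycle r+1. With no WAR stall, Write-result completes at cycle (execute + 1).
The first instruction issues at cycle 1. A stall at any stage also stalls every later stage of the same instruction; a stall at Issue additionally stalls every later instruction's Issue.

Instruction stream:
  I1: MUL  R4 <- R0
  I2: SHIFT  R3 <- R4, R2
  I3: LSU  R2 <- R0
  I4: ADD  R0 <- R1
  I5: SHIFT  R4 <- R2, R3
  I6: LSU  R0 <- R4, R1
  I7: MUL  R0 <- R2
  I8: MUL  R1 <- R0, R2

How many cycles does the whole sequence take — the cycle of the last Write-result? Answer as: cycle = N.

cycle = 37

[1] I1 dispatched to MUL
[2] I1 operands ready | I2 dispatched to SHIFT
[3] I3 dispatched to LSU
[4] I3 operands ready | I4 dispatched to ADD
[5] I3 complete | I4 operands ready
[7] I4 complete
[8] I1 complete | R0←I4
[9] R4←I1
[10] I2 operands ready
[11] I2 complete | R2←I3
[12] R3←I2
[13] I5 dispatched to SHIFT
[14] I5 operands ready | I6 dispatched to LSU
[15] I5 complete
[16] R4←I5
[17] I6 operands ready
[18] I6 complete
[19] R0←I6
[20] I7 dispatched to MUL
[21] I7 operands ready
[27] I7 complete
[28] R0←I7
[29] I8 dispatched to MUL
[30] I8 operands ready
[36] I8 complete
[37] R1←I8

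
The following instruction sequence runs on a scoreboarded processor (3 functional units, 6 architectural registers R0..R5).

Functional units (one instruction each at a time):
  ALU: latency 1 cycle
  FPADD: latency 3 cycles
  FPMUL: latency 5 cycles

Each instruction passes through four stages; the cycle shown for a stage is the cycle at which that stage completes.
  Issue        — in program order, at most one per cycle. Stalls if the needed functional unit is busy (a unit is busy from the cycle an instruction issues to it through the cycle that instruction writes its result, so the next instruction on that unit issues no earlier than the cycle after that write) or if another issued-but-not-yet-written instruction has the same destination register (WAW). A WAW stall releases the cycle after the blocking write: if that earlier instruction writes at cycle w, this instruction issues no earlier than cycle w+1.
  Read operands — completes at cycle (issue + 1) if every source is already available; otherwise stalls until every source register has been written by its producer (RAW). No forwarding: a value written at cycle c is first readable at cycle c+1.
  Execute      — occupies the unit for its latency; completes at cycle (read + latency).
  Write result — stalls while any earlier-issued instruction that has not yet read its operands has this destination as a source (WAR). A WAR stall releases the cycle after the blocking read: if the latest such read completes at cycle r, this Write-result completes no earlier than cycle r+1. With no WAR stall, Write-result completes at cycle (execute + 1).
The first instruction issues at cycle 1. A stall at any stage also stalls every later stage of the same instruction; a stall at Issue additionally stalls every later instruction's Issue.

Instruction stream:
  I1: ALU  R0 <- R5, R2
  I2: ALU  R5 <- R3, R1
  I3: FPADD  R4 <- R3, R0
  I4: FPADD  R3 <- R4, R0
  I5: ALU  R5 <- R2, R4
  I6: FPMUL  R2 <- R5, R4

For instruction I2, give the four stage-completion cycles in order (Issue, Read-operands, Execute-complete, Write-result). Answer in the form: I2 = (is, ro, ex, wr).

I1  is:1  ro:2  ex:3  wr:4
I2  is:5  ro:6  ex:7  wr:8  — struct: ALU busy until I1 writes@4
I3  is:6  ro:7  ex:10  wr:11
I4  is:12  ro:13  ex:16  wr:17  — struct: FPADD busy until I3 writes@11
I5  is:13  ro:14  ex:15  wr:16
I6  is:14  ro:17  ex:22  wr:23  — RAW R5: wait I5 write@16

I2 = (5, 6, 7, 8)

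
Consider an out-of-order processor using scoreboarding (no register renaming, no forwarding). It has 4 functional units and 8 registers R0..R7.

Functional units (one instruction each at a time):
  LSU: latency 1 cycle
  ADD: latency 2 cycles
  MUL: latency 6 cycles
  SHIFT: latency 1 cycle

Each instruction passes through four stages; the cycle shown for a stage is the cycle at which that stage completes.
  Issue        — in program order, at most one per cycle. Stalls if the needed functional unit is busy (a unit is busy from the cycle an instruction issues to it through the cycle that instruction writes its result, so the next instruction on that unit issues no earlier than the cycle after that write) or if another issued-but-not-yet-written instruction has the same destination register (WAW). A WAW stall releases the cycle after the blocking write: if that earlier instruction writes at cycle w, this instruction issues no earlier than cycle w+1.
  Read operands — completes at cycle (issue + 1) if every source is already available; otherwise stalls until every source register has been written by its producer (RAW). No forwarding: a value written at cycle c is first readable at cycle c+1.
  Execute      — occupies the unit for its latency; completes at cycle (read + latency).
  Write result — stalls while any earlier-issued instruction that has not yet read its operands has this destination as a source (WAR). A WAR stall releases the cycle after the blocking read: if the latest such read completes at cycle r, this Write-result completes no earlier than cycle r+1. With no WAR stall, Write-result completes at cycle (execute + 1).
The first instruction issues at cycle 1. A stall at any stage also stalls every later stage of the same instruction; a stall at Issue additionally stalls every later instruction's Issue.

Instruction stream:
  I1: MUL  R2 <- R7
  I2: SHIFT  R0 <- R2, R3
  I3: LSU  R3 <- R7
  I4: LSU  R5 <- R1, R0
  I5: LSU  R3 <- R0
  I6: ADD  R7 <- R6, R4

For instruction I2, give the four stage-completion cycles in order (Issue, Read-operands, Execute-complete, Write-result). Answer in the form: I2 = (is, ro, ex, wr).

c1: I1 issues→MUL
c2: I1 reads; I2 issues→SHIFT
c3: I3 issues→LSU
c4: I3 reads
c5: I3 exec-done
c8: I1 exec-done
c9: I1 writes R2
c10: I2 reads
c11: I2 exec-done; I3 writes R3
c12: I2 writes R0; I4 issues→LSU
c13: I4 reads
c14: I4 exec-done
c15: I4 writes R5
c16: I5 issues→LSU
c17: I5 reads; I6 issues→ADD
c18: I5 exec-done; I6 reads
c19: I5 writes R3
c20: I6 exec-done
c21: I6 writes R7

I2 = (2, 10, 11, 12)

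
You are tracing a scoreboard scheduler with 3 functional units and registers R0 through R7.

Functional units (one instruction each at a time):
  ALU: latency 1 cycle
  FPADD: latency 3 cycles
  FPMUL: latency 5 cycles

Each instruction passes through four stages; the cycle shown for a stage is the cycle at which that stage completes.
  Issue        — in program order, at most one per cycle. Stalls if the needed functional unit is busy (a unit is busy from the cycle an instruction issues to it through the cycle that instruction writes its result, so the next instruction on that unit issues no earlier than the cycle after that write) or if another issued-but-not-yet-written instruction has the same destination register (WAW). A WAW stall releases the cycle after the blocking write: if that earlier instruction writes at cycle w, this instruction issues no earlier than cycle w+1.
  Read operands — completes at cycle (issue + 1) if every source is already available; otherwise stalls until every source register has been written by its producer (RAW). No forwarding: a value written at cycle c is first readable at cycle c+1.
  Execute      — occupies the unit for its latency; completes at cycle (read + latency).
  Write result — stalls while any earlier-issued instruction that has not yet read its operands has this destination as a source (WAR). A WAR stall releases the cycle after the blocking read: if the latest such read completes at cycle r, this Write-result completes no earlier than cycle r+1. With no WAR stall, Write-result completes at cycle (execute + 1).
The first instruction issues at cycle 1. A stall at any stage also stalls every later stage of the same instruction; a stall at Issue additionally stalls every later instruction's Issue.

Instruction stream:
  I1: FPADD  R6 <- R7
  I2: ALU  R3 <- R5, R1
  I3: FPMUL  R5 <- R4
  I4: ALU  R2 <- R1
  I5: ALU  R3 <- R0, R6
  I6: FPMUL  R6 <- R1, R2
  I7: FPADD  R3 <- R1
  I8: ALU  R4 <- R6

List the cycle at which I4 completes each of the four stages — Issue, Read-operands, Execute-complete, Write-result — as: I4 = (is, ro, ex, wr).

cycle 1: I1 issues→FPADD
cycle 2: I1 reads; I2 issues→ALU
cycle 3: I2 reads; I3 issues→FPMUL
cycle 4: I2 exec-done; I3 reads
cycle 5: I1 exec-done; I2 writes R3
cycle 6: I1 writes R6; I4 issues→ALU
cycle 7: I4 reads
cycle 8: I4 exec-done
cycle 9: I3 exec-done; I4 writes R2
cycle 10: I3 writes R5; I5 issues→ALU
cycle 11: I5 reads; I6 issues→FPMUL
cycle 12: I5 exec-done; I6 reads
cycle 13: I5 writes R3
cycle 14: I7 issues→FPADD
cycle 15: I7 reads; I8 issues→ALU
cycle 17: I6 exec-done
cycle 18: I6 writes R6; I7 exec-done
cycle 19: I7 writes R3; I8 reads
cycle 20: I8 exec-done
cycle 21: I8 writes R4

I4 = (6, 7, 8, 9)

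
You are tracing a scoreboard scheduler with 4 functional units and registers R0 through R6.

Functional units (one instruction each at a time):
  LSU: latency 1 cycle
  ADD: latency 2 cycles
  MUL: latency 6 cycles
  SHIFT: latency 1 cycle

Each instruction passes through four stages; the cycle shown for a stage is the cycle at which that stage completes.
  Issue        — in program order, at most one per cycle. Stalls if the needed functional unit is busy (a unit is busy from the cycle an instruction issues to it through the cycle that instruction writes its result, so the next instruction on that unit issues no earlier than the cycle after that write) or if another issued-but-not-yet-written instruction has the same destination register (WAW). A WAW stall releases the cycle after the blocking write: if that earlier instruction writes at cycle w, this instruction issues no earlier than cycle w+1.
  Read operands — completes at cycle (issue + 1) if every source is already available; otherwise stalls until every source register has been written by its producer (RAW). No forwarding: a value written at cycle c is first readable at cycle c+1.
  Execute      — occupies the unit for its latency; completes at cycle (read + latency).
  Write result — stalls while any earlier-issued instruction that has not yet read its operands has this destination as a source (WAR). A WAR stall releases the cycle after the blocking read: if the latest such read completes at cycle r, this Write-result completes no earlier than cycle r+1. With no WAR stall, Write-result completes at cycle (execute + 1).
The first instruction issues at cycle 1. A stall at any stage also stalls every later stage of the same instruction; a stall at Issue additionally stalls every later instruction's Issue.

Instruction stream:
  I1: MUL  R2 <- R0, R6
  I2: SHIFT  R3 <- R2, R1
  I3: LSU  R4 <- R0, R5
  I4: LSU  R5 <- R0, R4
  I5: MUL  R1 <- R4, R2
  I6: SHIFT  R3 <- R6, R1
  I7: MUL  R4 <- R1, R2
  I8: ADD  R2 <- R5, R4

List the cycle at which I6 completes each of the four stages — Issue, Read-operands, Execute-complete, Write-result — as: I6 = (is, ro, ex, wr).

I1 -> (1, 2, 8, 9)
I2 -> (2, 10, 11, 12)  // RAW R2: wait I1 write@9
I3 -> (3, 4, 5, 6)
I4 -> (7, 8, 9, 10)  // struct: LSU busy until I3 writes@6
I5 -> (10, 11, 17, 18)  // struct: MUL busy until I1 writes@9
I6 -> (13, 19, 20, 21)  // struct: SHIFT busy until I2 writes@12, RAW R1: wait I5 write@18
I7 -> (19, 20, 26, 27)  // struct: MUL busy until I5 writes@18
I8 -> (20, 28, 30, 31)  // RAW R4: wait I7 write@27

I6 = (13, 19, 20, 21)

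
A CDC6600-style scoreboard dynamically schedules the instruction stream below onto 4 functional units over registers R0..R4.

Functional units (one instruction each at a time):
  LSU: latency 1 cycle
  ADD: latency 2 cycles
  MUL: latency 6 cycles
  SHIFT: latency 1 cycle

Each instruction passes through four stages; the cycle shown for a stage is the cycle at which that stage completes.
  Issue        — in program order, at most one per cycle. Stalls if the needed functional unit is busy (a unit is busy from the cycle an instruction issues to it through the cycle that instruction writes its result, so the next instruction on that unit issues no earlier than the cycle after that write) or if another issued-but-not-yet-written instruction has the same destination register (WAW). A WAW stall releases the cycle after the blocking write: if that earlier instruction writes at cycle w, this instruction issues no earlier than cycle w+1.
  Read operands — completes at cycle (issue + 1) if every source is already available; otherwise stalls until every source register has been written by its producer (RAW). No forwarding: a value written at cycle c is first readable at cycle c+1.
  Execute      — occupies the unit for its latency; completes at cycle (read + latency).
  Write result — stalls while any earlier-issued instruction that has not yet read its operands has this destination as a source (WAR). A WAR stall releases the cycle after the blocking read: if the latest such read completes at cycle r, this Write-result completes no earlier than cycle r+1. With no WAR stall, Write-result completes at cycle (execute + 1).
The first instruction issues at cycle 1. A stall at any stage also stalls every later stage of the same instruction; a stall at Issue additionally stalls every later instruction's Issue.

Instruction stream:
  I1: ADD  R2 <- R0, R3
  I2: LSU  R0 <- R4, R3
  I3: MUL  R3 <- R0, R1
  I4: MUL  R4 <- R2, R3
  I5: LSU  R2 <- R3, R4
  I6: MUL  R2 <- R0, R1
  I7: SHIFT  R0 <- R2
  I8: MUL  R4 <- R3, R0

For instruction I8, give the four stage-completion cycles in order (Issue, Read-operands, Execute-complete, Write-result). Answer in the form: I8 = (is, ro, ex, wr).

I1: IS=1 RO=2 EX=4 WR=5
I2: IS=2 RO=3 EX=4 WR=5
I3: IS=3 RO=6 EX=12 WR=13  [RAW R0: wait I2 write@5]
I4: IS=14 RO=15 EX=21 WR=22  [struct: MUL busy until I3 writes@13]
I5: IS=15 RO=23 EX=24 WR=25  [RAW R4: wait I4 write@22]
I6: IS=26 RO=27 EX=33 WR=34  [WAW R2: wait I5 write@25]
I7: IS=27 RO=35 EX=36 WR=37  [RAW R2: wait I6 write@34]
I8: IS=35 RO=38 EX=44 WR=45  [struct: MUL busy until I6 writes@34; RAW R0: wait I7 write@37]

I8 = (35, 38, 44, 45)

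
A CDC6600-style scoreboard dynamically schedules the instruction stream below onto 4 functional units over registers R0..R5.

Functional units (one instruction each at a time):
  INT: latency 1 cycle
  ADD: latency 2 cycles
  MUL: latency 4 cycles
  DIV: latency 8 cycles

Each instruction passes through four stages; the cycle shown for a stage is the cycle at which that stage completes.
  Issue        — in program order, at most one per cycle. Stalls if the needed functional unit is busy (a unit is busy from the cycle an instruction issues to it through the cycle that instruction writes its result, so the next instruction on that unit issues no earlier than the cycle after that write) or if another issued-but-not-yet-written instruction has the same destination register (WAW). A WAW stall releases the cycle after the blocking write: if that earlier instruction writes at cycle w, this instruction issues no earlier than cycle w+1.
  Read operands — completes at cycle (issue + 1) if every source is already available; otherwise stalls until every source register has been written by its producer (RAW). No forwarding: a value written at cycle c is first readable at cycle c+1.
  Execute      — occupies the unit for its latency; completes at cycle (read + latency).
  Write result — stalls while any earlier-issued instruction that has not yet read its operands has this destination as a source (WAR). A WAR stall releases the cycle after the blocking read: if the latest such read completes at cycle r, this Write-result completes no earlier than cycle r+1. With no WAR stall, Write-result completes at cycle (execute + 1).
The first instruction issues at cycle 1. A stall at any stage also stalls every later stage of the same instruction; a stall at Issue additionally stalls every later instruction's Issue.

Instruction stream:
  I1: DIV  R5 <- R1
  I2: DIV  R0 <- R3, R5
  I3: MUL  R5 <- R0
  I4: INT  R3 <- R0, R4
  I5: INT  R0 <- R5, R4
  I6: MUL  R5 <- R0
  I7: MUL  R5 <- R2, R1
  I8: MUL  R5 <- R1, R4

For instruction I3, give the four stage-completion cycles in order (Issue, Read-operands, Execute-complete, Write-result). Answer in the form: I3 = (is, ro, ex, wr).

cycle 1: issue I1 (DIV)
cycle 2: I1 read-ops
cycle 10: I1 finished on DIV
cycle 11: I1→R5
cycle 12: issue I2 (DIV)
cycle 13: I2 read-ops · issue I3 (MUL)
cycle 14: issue I4 (INT)
cycle 21: I2 finished on DIV
cycle 22: I2→R0
cycle 23: I3 read-ops · I4 read-ops
cycle 24: I4 finished on INT
cycle 25: I4→R3
cycle 26: issue I5 (INT)
cycle 27: I3 finished on MUL
cycle 28: I3→R5
cycle 29: I5 read-ops · issue I6 (MUL)
cycle 30: I5 finished on INT
cycle 31: I5→R0
cycle 32: I6 read-ops
cycle 36: I6 finished on MUL
cycle 37: I6→R5
cycle 38: issue I7 (MUL)
cycle 39: I7 read-ops
cycle 43: I7 finished on MUL
cycle 44: I7→R5
cycle 45: issue I8 (MUL)
cycle 46: I8 read-ops
cycle 50: I8 finished on MUL
cycle 51: I8→R5

I3 = (13, 23, 27, 28)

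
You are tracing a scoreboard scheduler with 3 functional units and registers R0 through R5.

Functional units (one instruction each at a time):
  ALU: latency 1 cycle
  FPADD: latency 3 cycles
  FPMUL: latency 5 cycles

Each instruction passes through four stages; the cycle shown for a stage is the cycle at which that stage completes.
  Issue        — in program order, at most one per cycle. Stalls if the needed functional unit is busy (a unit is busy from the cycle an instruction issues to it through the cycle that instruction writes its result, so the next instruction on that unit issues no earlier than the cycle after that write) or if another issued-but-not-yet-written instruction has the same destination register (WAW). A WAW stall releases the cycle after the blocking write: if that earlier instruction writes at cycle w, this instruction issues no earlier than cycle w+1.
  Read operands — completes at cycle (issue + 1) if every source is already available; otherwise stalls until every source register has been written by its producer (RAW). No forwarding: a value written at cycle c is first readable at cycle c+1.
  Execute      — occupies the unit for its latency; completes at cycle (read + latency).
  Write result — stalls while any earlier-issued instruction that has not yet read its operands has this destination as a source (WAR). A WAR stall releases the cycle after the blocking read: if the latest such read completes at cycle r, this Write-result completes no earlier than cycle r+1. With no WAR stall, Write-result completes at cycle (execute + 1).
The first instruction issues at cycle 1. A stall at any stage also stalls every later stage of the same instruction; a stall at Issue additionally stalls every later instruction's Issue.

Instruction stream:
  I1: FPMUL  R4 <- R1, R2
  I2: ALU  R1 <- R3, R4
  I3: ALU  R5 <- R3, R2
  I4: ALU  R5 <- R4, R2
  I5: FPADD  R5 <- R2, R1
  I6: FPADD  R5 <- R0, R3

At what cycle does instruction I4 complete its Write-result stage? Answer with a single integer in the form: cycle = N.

c1: issue I1 (FPMUL)
c2: I1 read-ops | issue I2 (ALU)
c7: I1 finished on FPMUL
c8: I1→R4
c9: I2 read-ops
c10: I2 finished on ALU
c11: I2→R1
c12: issue I3 (ALU)
c13: I3 read-ops
c14: I3 finished on ALU
c15: I3→R5
c16: issue I4 (ALU)
c17: I4 read-ops
c18: I4 finished on ALU
c19: I4→R5
c20: issue I5 (FPADD)
c21: I5 read-ops
c24: I5 finished on FPADD
c25: I5→R5
c26: issue I6 (FPADD)
c27: I6 read-ops
c30: I6 finished on FPADD
c31: I6→R5

cycle = 19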